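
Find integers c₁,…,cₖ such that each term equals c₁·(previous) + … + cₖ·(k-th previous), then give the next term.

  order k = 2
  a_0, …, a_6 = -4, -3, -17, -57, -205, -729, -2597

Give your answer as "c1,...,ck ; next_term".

  a_2 = 3·-3 + 2·-4 = -17
  a_3 = 3·-17 + 2·-3 = -57
  a_4 = 3·-57 + 2·-17 = -205
  a_5 = 3·-205 + 2·-57 = -729
  a_6 = 3·-729 + 2·-205 = -2597
  a_7 = 3·-2597 + 2·-729 = -9249

3,2 ; -9249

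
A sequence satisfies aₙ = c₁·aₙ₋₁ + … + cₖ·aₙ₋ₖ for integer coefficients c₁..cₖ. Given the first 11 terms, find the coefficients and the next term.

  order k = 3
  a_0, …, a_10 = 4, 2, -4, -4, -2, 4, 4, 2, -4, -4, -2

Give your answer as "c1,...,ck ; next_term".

  a_3 = 0·-4 + 0·2 + -1·4 = -4
  a_4 = 0·-4 + 0·-4 + -1·2 = -2
  a_5 = 0·-2 + 0·-4 + -1·-4 = 4
  a_6 = 0·4 + 0·-2 + -1·-4 = 4
  a_7 = 0·4 + 0·4 + -1·-2 = 2
  a_8 = 0·2 + 0·4 + -1·4 = -4
  a_9 = 0·-4 + 0·2 + -1·4 = -4
  a_10 = 0·-4 + 0·-4 + -1·2 = -2
  a_11 = 0·-2 + 0·-4 + -1·-4 = 4

0,0,-1 ; 4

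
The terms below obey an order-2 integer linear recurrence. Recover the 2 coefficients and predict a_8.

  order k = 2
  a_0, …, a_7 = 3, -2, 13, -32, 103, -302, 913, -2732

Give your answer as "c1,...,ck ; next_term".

-2,3 ; 8203

  a_2 = -2·-2 + 3·3 = 13
  a_3 = -2·13 + 3·-2 = -32
  a_4 = -2·-32 + 3·13 = 103
  a_5 = -2·103 + 3·-32 = -302
  a_6 = -2·-302 + 3·103 = 913
  a_7 = -2·913 + 3·-302 = -2732
  a_8 = -2·-2732 + 3·913 = 8203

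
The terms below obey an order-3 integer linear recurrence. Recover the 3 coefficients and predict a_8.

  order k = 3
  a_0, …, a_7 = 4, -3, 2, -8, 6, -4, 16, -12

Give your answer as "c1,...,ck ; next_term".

  a_3 = 0·2 + 0·-3 + -2·4 = -8
  a_4 = 0·-8 + 0·2 + -2·-3 = 6
  a_5 = 0·6 + 0·-8 + -2·2 = -4
  a_6 = 0·-4 + 0·6 + -2·-8 = 16
  a_7 = 0·16 + 0·-4 + -2·6 = -12
  a_8 = 0·-12 + 0·16 + -2·-4 = 8

0,0,-2 ; 8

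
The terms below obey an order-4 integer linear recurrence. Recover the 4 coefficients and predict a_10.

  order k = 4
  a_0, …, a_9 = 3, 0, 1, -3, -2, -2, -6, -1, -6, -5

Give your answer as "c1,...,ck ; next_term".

0,1,1,-1 ; -1

  a_4 = 0·-3 + 1·1 + 1·0 + -1·3 = -2
  a_5 = 0·-2 + 1·-3 + 1·1 + -1·0 = -2
  a_6 = 0·-2 + 1·-2 + 1·-3 + -1·1 = -6
  a_7 = 0·-6 + 1·-2 + 1·-2 + -1·-3 = -1
  a_8 = 0·-1 + 1·-6 + 1·-2 + -1·-2 = -6
  a_9 = 0·-6 + 1·-1 + 1·-6 + -1·-2 = -5
  a_10 = 0·-5 + 1·-6 + 1·-1 + -1·-6 = -1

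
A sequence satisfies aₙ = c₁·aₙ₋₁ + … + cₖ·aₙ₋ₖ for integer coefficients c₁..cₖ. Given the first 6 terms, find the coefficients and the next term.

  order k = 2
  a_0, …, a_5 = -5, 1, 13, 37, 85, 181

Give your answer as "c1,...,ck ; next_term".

  a_2 = 3·1 + -2·-5 = 13
  a_3 = 3·13 + -2·1 = 37
  a_4 = 3·37 + -2·13 = 85
  a_5 = 3·85 + -2·37 = 181
  a_6 = 3·181 + -2·85 = 373

3,-2 ; 373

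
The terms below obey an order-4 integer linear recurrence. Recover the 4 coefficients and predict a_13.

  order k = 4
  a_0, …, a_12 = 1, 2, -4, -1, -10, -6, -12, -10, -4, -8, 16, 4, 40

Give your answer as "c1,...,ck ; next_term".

  a_4 = 0·-1 + 2·-4 + 0·2 + -2·1 = -10
  a_5 = 0·-10 + 2·-1 + 0·-4 + -2·2 = -6
  a_6 = 0·-6 + 2·-10 + 0·-1 + -2·-4 = -12
  a_7 = 0·-12 + 2·-6 + 0·-10 + -2·-1 = -10
  a_8 = 0·-10 + 2·-12 + 0·-6 + -2·-10 = -4
  a_9 = 0·-4 + 2·-10 + 0·-12 + -2·-6 = -8
  a_10 = 0·-8 + 2·-4 + 0·-10 + -2·-12 = 16
  a_11 = 0·16 + 2·-8 + 0·-4 + -2·-10 = 4
  a_12 = 0·4 + 2·16 + 0·-8 + -2·-4 = 40
  a_13 = 0·40 + 2·4 + 0·16 + -2·-8 = 24

0,2,0,-2 ; 24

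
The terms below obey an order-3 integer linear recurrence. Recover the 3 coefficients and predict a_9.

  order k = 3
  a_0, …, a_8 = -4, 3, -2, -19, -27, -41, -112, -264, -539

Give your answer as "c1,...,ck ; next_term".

2,-1,3 ; -1150

  a_3 = 2·-2 + -1·3 + 3·-4 = -19
  a_4 = 2·-19 + -1·-2 + 3·3 = -27
  a_5 = 2·-27 + -1·-19 + 3·-2 = -41
  a_6 = 2·-41 + -1·-27 + 3·-19 = -112
  a_7 = 2·-112 + -1·-41 + 3·-27 = -264
  a_8 = 2·-264 + -1·-112 + 3·-41 = -539
  a_9 = 2·-539 + -1·-264 + 3·-112 = -1150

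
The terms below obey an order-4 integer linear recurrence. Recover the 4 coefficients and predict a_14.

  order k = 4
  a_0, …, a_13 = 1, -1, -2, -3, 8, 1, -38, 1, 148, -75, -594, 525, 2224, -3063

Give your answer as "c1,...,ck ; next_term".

0,-3,2,4 ; -7998

  a_4 = 0·-3 + -3·-2 + 2·-1 + 4·1 = 8
  a_5 = 0·8 + -3·-3 + 2·-2 + 4·-1 = 1
  a_6 = 0·1 + -3·8 + 2·-3 + 4·-2 = -38
  a_7 = 0·-38 + -3·1 + 2·8 + 4·-3 = 1
  a_8 = 0·1 + -3·-38 + 2·1 + 4·8 = 148
  a_9 = 0·148 + -3·1 + 2·-38 + 4·1 = -75
  a_10 = 0·-75 + -3·148 + 2·1 + 4·-38 = -594
  a_11 = 0·-594 + -3·-75 + 2·148 + 4·1 = 525
  a_12 = 0·525 + -3·-594 + 2·-75 + 4·148 = 2224
  a_13 = 0·2224 + -3·525 + 2·-594 + 4·-75 = -3063
  a_14 = 0·-3063 + -3·2224 + 2·525 + 4·-594 = -7998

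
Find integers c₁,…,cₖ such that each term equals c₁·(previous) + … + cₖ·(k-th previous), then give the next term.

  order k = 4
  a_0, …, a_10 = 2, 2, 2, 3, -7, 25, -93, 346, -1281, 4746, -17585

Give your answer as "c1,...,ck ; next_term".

-3,2,-2,1 ; 65155

  a_4 = -3·3 + 2·2 + -2·2 + 1·2 = -7
  a_5 = -3·-7 + 2·3 + -2·2 + 1·2 = 25
  a_6 = -3·25 + 2·-7 + -2·3 + 1·2 = -93
  a_7 = -3·-93 + 2·25 + -2·-7 + 1·3 = 346
  a_8 = -3·346 + 2·-93 + -2·25 + 1·-7 = -1281
  a_9 = -3·-1281 + 2·346 + -2·-93 + 1·25 = 4746
  a_10 = -3·4746 + 2·-1281 + -2·346 + 1·-93 = -17585
  a_11 = -3·-17585 + 2·4746 + -2·-1281 + 1·346 = 65155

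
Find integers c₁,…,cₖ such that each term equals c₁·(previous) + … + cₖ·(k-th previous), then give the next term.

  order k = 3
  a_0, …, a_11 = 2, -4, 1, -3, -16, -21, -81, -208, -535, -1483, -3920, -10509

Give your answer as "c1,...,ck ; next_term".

1,3,4 ; -28201

  a_3 = 1·1 + 3·-4 + 4·2 = -3
  a_4 = 1·-3 + 3·1 + 4·-4 = -16
  a_5 = 1·-16 + 3·-3 + 4·1 = -21
  a_6 = 1·-21 + 3·-16 + 4·-3 = -81
  a_7 = 1·-81 + 3·-21 + 4·-16 = -208
  a_8 = 1·-208 + 3·-81 + 4·-21 = -535
  a_9 = 1·-535 + 3·-208 + 4·-81 = -1483
  a_10 = 1·-1483 + 3·-535 + 4·-208 = -3920
  a_11 = 1·-3920 + 3·-1483 + 4·-535 = -10509
  a_12 = 1·-10509 + 3·-3920 + 4·-1483 = -28201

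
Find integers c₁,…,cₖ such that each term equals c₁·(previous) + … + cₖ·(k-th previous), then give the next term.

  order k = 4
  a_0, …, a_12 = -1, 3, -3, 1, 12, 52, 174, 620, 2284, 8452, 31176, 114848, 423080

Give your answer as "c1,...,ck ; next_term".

4,-2,2,4 ; 1558784

  a_4 = 4·1 + -2·-3 + 2·3 + 4·-1 = 12
  a_5 = 4·12 + -2·1 + 2·-3 + 4·3 = 52
  a_6 = 4·52 + -2·12 + 2·1 + 4·-3 = 174
  a_7 = 4·174 + -2·52 + 2·12 + 4·1 = 620
  a_8 = 4·620 + -2·174 + 2·52 + 4·12 = 2284
  a_9 = 4·2284 + -2·620 + 2·174 + 4·52 = 8452
  a_10 = 4·8452 + -2·2284 + 2·620 + 4·174 = 31176
  a_11 = 4·31176 + -2·8452 + 2·2284 + 4·620 = 114848
  a_12 = 4·114848 + -2·31176 + 2·8452 + 4·2284 = 423080
  a_13 = 4·423080 + -2·114848 + 2·31176 + 4·8452 = 1558784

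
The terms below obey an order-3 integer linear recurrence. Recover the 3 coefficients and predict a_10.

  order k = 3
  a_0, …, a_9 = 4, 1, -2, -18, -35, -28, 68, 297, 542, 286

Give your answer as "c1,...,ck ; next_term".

  a_3 = 2·-2 + -2·1 + -3·4 = -18
  a_4 = 2·-18 + -2·-2 + -3·1 = -35
  a_5 = 2·-35 + -2·-18 + -3·-2 = -28
  a_6 = 2·-28 + -2·-35 + -3·-18 = 68
  a_7 = 2·68 + -2·-28 + -3·-35 = 297
  a_8 = 2·297 + -2·68 + -3·-28 = 542
  a_9 = 2·542 + -2·297 + -3·68 = 286
  a_10 = 2·286 + -2·542 + -3·297 = -1403

2,-2,-3 ; -1403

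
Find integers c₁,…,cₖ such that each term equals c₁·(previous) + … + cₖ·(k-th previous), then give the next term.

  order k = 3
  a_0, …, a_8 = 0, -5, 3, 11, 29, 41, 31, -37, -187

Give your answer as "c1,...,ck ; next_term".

  a_3 = 2·3 + -1·-5 + -2·0 = 11
  a_4 = 2·11 + -1·3 + -2·-5 = 29
  a_5 = 2·29 + -1·11 + -2·3 = 41
  a_6 = 2·41 + -1·29 + -2·11 = 31
  a_7 = 2·31 + -1·41 + -2·29 = -37
  a_8 = 2·-37 + -1·31 + -2·41 = -187
  a_9 = 2·-187 + -1·-37 + -2·31 = -399

2,-1,-2 ; -399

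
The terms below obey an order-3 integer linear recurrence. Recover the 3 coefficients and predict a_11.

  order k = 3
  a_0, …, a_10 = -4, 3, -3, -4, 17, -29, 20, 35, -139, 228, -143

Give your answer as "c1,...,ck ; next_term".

  a_3 = -2·-3 + -2·3 + 1·-4 = -4
  a_4 = -2·-4 + -2·-3 + 1·3 = 17
  a_5 = -2·17 + -2·-4 + 1·-3 = -29
  a_6 = -2·-29 + -2·17 + 1·-4 = 20
  a_7 = -2·20 + -2·-29 + 1·17 = 35
  a_8 = -2·35 + -2·20 + 1·-29 = -139
  a_9 = -2·-139 + -2·35 + 1·20 = 228
  a_10 = -2·228 + -2·-139 + 1·35 = -143
  a_11 = -2·-143 + -2·228 + 1·-139 = -309

-2,-2,1 ; -309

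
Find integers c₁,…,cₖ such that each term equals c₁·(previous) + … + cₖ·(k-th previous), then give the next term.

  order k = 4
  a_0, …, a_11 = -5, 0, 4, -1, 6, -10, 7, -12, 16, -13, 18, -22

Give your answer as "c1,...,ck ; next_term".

-1,0,-1,-1 ; 19

  a_4 = -1·-1 + 0·4 + -1·0 + -1·-5 = 6
  a_5 = -1·6 + 0·-1 + -1·4 + -1·0 = -10
  a_6 = -1·-10 + 0·6 + -1·-1 + -1·4 = 7
  a_7 = -1·7 + 0·-10 + -1·6 + -1·-1 = -12
  a_8 = -1·-12 + 0·7 + -1·-10 + -1·6 = 16
  a_9 = -1·16 + 0·-12 + -1·7 + -1·-10 = -13
  a_10 = -1·-13 + 0·16 + -1·-12 + -1·7 = 18
  a_11 = -1·18 + 0·-13 + -1·16 + -1·-12 = -22
  a_12 = -1·-22 + 0·18 + -1·-13 + -1·16 = 19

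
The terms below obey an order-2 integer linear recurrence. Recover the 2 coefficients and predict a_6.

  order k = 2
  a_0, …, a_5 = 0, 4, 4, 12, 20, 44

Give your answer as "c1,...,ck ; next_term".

1,2 ; 84

  a_2 = 1·4 + 2·0 = 4
  a_3 = 1·4 + 2·4 = 12
  a_4 = 1·12 + 2·4 = 20
  a_5 = 1·20 + 2·12 = 44
  a_6 = 1·44 + 2·20 = 84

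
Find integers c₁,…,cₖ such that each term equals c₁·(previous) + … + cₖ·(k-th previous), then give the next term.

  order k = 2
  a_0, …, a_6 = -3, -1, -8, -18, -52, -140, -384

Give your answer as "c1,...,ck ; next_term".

2,2 ; -1048

  a_2 = 2·-1 + 2·-3 = -8
  a_3 = 2·-8 + 2·-1 = -18
  a_4 = 2·-18 + 2·-8 = -52
  a_5 = 2·-52 + 2·-18 = -140
  a_6 = 2·-140 + 2·-52 = -384
  a_7 = 2·-384 + 2·-140 = -1048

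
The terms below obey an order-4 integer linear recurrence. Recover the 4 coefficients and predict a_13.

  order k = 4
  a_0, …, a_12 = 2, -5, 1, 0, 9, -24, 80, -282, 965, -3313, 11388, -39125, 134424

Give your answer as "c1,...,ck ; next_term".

  a_4 = -3·0 + 1·1 + -2·-5 + -1·2 = 9
  a_5 = -3·9 + 1·0 + -2·1 + -1·-5 = -24
  a_6 = -3·-24 + 1·9 + -2·0 + -1·1 = 80
  a_7 = -3·80 + 1·-24 + -2·9 + -1·0 = -282
  a_8 = -3·-282 + 1·80 + -2·-24 + -1·9 = 965
  a_9 = -3·965 + 1·-282 + -2·80 + -1·-24 = -3313
  a_10 = -3·-3313 + 1·965 + -2·-282 + -1·80 = 11388
  a_11 = -3·11388 + 1·-3313 + -2·965 + -1·-282 = -39125
  a_12 = -3·-39125 + 1·11388 + -2·-3313 + -1·965 = 134424
  a_13 = -3·134424 + 1·-39125 + -2·11388 + -1·-3313 = -461860

-3,1,-2,-1 ; -461860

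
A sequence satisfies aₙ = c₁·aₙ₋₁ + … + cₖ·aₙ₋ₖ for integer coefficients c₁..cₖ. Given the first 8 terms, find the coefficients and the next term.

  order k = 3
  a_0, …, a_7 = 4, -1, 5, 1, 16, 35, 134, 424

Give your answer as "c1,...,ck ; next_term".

  a_3 = 3·5 + 2·-1 + -3·4 = 1
  a_4 = 3·1 + 2·5 + -3·-1 = 16
  a_5 = 3·16 + 2·1 + -3·5 = 35
  a_6 = 3·35 + 2·16 + -3·1 = 134
  a_7 = 3·134 + 2·35 + -3·16 = 424
  a_8 = 3·424 + 2·134 + -3·35 = 1435

3,2,-3 ; 1435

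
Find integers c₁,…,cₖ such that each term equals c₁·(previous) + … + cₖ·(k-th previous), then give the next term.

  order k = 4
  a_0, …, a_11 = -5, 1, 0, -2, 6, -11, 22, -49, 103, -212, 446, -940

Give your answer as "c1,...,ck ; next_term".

-2,-1,-3,-1 ; 1967

  a_4 = -2·-2 + -1·0 + -3·1 + -1·-5 = 6
  a_5 = -2·6 + -1·-2 + -3·0 + -1·1 = -11
  a_6 = -2·-11 + -1·6 + -3·-2 + -1·0 = 22
  a_7 = -2·22 + -1·-11 + -3·6 + -1·-2 = -49
  a_8 = -2·-49 + -1·22 + -3·-11 + -1·6 = 103
  a_9 = -2·103 + -1·-49 + -3·22 + -1·-11 = -212
  a_10 = -2·-212 + -1·103 + -3·-49 + -1·22 = 446
  a_11 = -2·446 + -1·-212 + -3·103 + -1·-49 = -940
  a_12 = -2·-940 + -1·446 + -3·-212 + -1·103 = 1967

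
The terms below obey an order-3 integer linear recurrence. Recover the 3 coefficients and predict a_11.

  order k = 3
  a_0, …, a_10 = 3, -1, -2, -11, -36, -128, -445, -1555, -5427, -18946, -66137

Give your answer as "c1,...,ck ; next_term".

3,2,-1 ; -230876

  a_3 = 3·-2 + 2·-1 + -1·3 = -11
  a_4 = 3·-11 + 2·-2 + -1·-1 = -36
  a_5 = 3·-36 + 2·-11 + -1·-2 = -128
  a_6 = 3·-128 + 2·-36 + -1·-11 = -445
  a_7 = 3·-445 + 2·-128 + -1·-36 = -1555
  a_8 = 3·-1555 + 2·-445 + -1·-128 = -5427
  a_9 = 3·-5427 + 2·-1555 + -1·-445 = -18946
  a_10 = 3·-18946 + 2·-5427 + -1·-1555 = -66137
  a_11 = 3·-66137 + 2·-18946 + -1·-5427 = -230876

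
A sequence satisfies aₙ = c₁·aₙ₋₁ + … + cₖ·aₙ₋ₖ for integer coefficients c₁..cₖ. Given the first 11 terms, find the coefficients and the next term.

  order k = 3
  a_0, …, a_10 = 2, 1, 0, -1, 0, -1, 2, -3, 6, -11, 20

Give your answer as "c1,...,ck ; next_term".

  a_3 = -1·0 + 1·1 + -1·2 = -1
  a_4 = -1·-1 + 1·0 + -1·1 = 0
  a_5 = -1·0 + 1·-1 + -1·0 = -1
  a_6 = -1·-1 + 1·0 + -1·-1 = 2
  a_7 = -1·2 + 1·-1 + -1·0 = -3
  a_8 = -1·-3 + 1·2 + -1·-1 = 6
  a_9 = -1·6 + 1·-3 + -1·2 = -11
  a_10 = -1·-11 + 1·6 + -1·-3 = 20
  a_11 = -1·20 + 1·-11 + -1·6 = -37

-1,1,-1 ; -37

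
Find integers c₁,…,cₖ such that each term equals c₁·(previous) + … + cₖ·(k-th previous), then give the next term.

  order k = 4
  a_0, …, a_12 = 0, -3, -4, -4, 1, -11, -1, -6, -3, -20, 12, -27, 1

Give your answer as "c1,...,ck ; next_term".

-1,0,1,2 ; -29

  a_4 = -1·-4 + 0·-4 + 1·-3 + 2·0 = 1
  a_5 = -1·1 + 0·-4 + 1·-4 + 2·-3 = -11
  a_6 = -1·-11 + 0·1 + 1·-4 + 2·-4 = -1
  a_7 = -1·-1 + 0·-11 + 1·1 + 2·-4 = -6
  a_8 = -1·-6 + 0·-1 + 1·-11 + 2·1 = -3
  a_9 = -1·-3 + 0·-6 + 1·-1 + 2·-11 = -20
  a_10 = -1·-20 + 0·-3 + 1·-6 + 2·-1 = 12
  a_11 = -1·12 + 0·-20 + 1·-3 + 2·-6 = -27
  a_12 = -1·-27 + 0·12 + 1·-20 + 2·-3 = 1
  a_13 = -1·1 + 0·-27 + 1·12 + 2·-20 = -29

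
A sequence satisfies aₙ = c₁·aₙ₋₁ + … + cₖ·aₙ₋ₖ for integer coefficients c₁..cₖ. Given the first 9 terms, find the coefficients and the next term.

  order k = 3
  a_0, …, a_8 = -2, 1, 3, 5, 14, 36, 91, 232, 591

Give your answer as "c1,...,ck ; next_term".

2,1,1 ; 1505

  a_3 = 2·3 + 1·1 + 1·-2 = 5
  a_4 = 2·5 + 1·3 + 1·1 = 14
  a_5 = 2·14 + 1·5 + 1·3 = 36
  a_6 = 2·36 + 1·14 + 1·5 = 91
  a_7 = 2·91 + 1·36 + 1·14 = 232
  a_8 = 2·232 + 1·91 + 1·36 = 591
  a_9 = 2·591 + 1·232 + 1·91 = 1505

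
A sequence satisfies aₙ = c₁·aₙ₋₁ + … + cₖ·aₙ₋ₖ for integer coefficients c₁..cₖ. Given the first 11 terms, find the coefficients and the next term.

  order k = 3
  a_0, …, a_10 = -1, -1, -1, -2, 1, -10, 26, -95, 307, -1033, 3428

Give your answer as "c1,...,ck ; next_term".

-3,2,3 ; -11429

  a_3 = -3·-1 + 2·-1 + 3·-1 = -2
  a_4 = -3·-2 + 2·-1 + 3·-1 = 1
  a_5 = -3·1 + 2·-2 + 3·-1 = -10
  a_6 = -3·-10 + 2·1 + 3·-2 = 26
  a_7 = -3·26 + 2·-10 + 3·1 = -95
  a_8 = -3·-95 + 2·26 + 3·-10 = 307
  a_9 = -3·307 + 2·-95 + 3·26 = -1033
  a_10 = -3·-1033 + 2·307 + 3·-95 = 3428
  a_11 = -3·3428 + 2·-1033 + 3·307 = -11429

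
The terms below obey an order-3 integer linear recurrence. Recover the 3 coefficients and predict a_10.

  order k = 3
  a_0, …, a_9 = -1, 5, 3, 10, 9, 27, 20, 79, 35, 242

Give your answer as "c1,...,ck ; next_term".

-1,3,2 ; 21

  a_3 = -1·3 + 3·5 + 2·-1 = 10
  a_4 = -1·10 + 3·3 + 2·5 = 9
  a_5 = -1·9 + 3·10 + 2·3 = 27
  a_6 = -1·27 + 3·9 + 2·10 = 20
  a_7 = -1·20 + 3·27 + 2·9 = 79
  a_8 = -1·79 + 3·20 + 2·27 = 35
  a_9 = -1·35 + 3·79 + 2·20 = 242
  a_10 = -1·242 + 3·35 + 2·79 = 21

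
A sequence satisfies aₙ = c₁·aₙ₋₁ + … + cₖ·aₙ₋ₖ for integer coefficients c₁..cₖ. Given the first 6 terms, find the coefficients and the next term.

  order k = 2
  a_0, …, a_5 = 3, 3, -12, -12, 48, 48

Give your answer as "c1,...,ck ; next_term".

  a_2 = 0·3 + -4·3 = -12
  a_3 = 0·-12 + -4·3 = -12
  a_4 = 0·-12 + -4·-12 = 48
  a_5 = 0·48 + -4·-12 = 48
  a_6 = 0·48 + -4·48 = -192

0,-4 ; -192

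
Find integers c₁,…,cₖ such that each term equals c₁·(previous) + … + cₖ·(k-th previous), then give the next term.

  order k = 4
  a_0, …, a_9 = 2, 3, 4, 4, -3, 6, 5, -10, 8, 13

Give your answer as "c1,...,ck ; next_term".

-1,-1,1,1 ; -26

  a_4 = -1·4 + -1·4 + 1·3 + 1·2 = -3
  a_5 = -1·-3 + -1·4 + 1·4 + 1·3 = 6
  a_6 = -1·6 + -1·-3 + 1·4 + 1·4 = 5
  a_7 = -1·5 + -1·6 + 1·-3 + 1·4 = -10
  a_8 = -1·-10 + -1·5 + 1·6 + 1·-3 = 8
  a_9 = -1·8 + -1·-10 + 1·5 + 1·6 = 13
  a_10 = -1·13 + -1·8 + 1·-10 + 1·5 = -26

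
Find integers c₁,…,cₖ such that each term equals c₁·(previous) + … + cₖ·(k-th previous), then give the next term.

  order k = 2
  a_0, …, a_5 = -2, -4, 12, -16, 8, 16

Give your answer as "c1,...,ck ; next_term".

  a_2 = -2·-4 + -2·-2 = 12
  a_3 = -2·12 + -2·-4 = -16
  a_4 = -2·-16 + -2·12 = 8
  a_5 = -2·8 + -2·-16 = 16
  a_6 = -2·16 + -2·8 = -48

-2,-2 ; -48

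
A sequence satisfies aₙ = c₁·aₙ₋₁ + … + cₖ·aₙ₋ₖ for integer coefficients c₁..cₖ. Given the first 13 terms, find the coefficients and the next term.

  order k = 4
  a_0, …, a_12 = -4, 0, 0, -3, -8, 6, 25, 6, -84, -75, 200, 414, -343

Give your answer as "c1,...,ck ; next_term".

0,-2,-3,2 ; -1578

  a_4 = 0·-3 + -2·0 + -3·0 + 2·-4 = -8
  a_5 = 0·-8 + -2·-3 + -3·0 + 2·0 = 6
  a_6 = 0·6 + -2·-8 + -3·-3 + 2·0 = 25
  a_7 = 0·25 + -2·6 + -3·-8 + 2·-3 = 6
  a_8 = 0·6 + -2·25 + -3·6 + 2·-8 = -84
  a_9 = 0·-84 + -2·6 + -3·25 + 2·6 = -75
  a_10 = 0·-75 + -2·-84 + -3·6 + 2·25 = 200
  a_11 = 0·200 + -2·-75 + -3·-84 + 2·6 = 414
  a_12 = 0·414 + -2·200 + -3·-75 + 2·-84 = -343
  a_13 = 0·-343 + -2·414 + -3·200 + 2·-75 = -1578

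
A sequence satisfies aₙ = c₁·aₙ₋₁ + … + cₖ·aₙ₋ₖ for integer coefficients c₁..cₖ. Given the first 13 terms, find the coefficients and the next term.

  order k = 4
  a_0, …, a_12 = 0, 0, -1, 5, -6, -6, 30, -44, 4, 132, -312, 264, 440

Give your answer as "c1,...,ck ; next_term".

-2,-4,-2,-4 ; -1840

  a_4 = -2·5 + -4·-1 + -2·0 + -4·0 = -6
  a_5 = -2·-6 + -4·5 + -2·-1 + -4·0 = -6
  a_6 = -2·-6 + -4·-6 + -2·5 + -4·-1 = 30
  a_7 = -2·30 + -4·-6 + -2·-6 + -4·5 = -44
  a_8 = -2·-44 + -4·30 + -2·-6 + -4·-6 = 4
  a_9 = -2·4 + -4·-44 + -2·30 + -4·-6 = 132
  a_10 = -2·132 + -4·4 + -2·-44 + -4·30 = -312
  a_11 = -2·-312 + -4·132 + -2·4 + -4·-44 = 264
  a_12 = -2·264 + -4·-312 + -2·132 + -4·4 = 440
  a_13 = -2·440 + -4·264 + -2·-312 + -4·132 = -1840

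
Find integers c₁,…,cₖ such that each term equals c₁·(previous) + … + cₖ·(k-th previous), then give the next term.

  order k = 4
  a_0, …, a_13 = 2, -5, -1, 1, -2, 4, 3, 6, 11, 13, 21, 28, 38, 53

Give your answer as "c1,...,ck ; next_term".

  a_4 = 1·1 + 1·-1 + 0·-5 + -1·2 = -2
  a_5 = 1·-2 + 1·1 + 0·-1 + -1·-5 = 4
  a_6 = 1·4 + 1·-2 + 0·1 + -1·-1 = 3
  a_7 = 1·3 + 1·4 + 0·-2 + -1·1 = 6
  a_8 = 1·6 + 1·3 + 0·4 + -1·-2 = 11
  a_9 = 1·11 + 1·6 + 0·3 + -1·4 = 13
  a_10 = 1·13 + 1·11 + 0·6 + -1·3 = 21
  a_11 = 1·21 + 1·13 + 0·11 + -1·6 = 28
  a_12 = 1·28 + 1·21 + 0·13 + -1·11 = 38
  a_13 = 1·38 + 1·28 + 0·21 + -1·13 = 53
  a_14 = 1·53 + 1·38 + 0·28 + -1·21 = 70

1,1,0,-1 ; 70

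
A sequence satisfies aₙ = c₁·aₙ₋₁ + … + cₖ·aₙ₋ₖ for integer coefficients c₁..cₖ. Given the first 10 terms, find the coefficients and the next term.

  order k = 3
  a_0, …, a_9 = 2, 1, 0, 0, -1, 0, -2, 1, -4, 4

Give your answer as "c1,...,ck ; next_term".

0,2,-1 ; -9

  a_3 = 0·0 + 2·1 + -1·2 = 0
  a_4 = 0·0 + 2·0 + -1·1 = -1
  a_5 = 0·-1 + 2·0 + -1·0 = 0
  a_6 = 0·0 + 2·-1 + -1·0 = -2
  a_7 = 0·-2 + 2·0 + -1·-1 = 1
  a_8 = 0·1 + 2·-2 + -1·0 = -4
  a_9 = 0·-4 + 2·1 + -1·-2 = 4
  a_10 = 0·4 + 2·-4 + -1·1 = -9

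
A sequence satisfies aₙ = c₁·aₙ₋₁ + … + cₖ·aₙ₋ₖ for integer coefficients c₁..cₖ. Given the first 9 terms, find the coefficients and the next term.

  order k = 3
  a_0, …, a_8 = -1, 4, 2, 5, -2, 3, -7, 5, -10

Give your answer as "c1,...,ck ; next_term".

0,1,-1 ; 12

  a_3 = 0·2 + 1·4 + -1·-1 = 5
  a_4 = 0·5 + 1·2 + -1·4 = -2
  a_5 = 0·-2 + 1·5 + -1·2 = 3
  a_6 = 0·3 + 1·-2 + -1·5 = -7
  a_7 = 0·-7 + 1·3 + -1·-2 = 5
  a_8 = 0·5 + 1·-7 + -1·3 = -10
  a_9 = 0·-10 + 1·5 + -1·-7 = 12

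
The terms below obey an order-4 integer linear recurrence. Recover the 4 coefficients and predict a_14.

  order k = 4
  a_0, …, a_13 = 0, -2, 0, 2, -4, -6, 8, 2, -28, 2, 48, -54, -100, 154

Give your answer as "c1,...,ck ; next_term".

0,-1,2,2 ; 88

  a_4 = 0·2 + -1·0 + 2·-2 + 2·0 = -4
  a_5 = 0·-4 + -1·2 + 2·0 + 2·-2 = -6
  a_6 = 0·-6 + -1·-4 + 2·2 + 2·0 = 8
  a_7 = 0·8 + -1·-6 + 2·-4 + 2·2 = 2
  a_8 = 0·2 + -1·8 + 2·-6 + 2·-4 = -28
  a_9 = 0·-28 + -1·2 + 2·8 + 2·-6 = 2
  a_10 = 0·2 + -1·-28 + 2·2 + 2·8 = 48
  a_11 = 0·48 + -1·2 + 2·-28 + 2·2 = -54
  a_12 = 0·-54 + -1·48 + 2·2 + 2·-28 = -100
  a_13 = 0·-100 + -1·-54 + 2·48 + 2·2 = 154
  a_14 = 0·154 + -1·-100 + 2·-54 + 2·48 = 88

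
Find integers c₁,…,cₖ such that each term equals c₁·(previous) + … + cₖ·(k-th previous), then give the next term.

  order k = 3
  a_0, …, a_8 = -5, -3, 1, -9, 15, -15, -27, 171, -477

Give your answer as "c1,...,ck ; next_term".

  a_3 = -3·1 + -3·-3 + 3·-5 = -9
  a_4 = -3·-9 + -3·1 + 3·-3 = 15
  a_5 = -3·15 + -3·-9 + 3·1 = -15
  a_6 = -3·-15 + -3·15 + 3·-9 = -27
  a_7 = -3·-27 + -3·-15 + 3·15 = 171
  a_8 = -3·171 + -3·-27 + 3·-15 = -477
  a_9 = -3·-477 + -3·171 + 3·-27 = 837

-3,-3,3 ; 837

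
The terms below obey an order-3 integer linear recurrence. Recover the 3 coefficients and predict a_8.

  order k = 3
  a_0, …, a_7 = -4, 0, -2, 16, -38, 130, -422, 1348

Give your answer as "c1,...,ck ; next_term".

-2,3,-3 ; -4352

  a_3 = -2·-2 + 3·0 + -3·-4 = 16
  a_4 = -2·16 + 3·-2 + -3·0 = -38
  a_5 = -2·-38 + 3·16 + -3·-2 = 130
  a_6 = -2·130 + 3·-38 + -3·16 = -422
  a_7 = -2·-422 + 3·130 + -3·-38 = 1348
  a_8 = -2·1348 + 3·-422 + -3·130 = -4352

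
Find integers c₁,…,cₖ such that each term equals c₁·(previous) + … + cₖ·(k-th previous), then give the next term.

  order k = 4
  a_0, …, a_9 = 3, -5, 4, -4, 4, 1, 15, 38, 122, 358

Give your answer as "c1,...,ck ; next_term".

3,1,-3,-1 ; 1067

  a_4 = 3·-4 + 1·4 + -3·-5 + -1·3 = 4
  a_5 = 3·4 + 1·-4 + -3·4 + -1·-5 = 1
  a_6 = 3·1 + 1·4 + -3·-4 + -1·4 = 15
  a_7 = 3·15 + 1·1 + -3·4 + -1·-4 = 38
  a_8 = 3·38 + 1·15 + -3·1 + -1·4 = 122
  a_9 = 3·122 + 1·38 + -3·15 + -1·1 = 358
  a_10 = 3·358 + 1·122 + -3·38 + -1·15 = 1067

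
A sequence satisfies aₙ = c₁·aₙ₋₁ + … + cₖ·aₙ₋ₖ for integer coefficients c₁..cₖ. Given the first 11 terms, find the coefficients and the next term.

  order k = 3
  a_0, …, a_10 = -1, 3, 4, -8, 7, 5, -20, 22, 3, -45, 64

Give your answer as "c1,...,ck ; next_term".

  a_3 = -1·4 + -1·3 + 1·-1 = -8
  a_4 = -1·-8 + -1·4 + 1·3 = 7
  a_5 = -1·7 + -1·-8 + 1·4 = 5
  a_6 = -1·5 + -1·7 + 1·-8 = -20
  a_7 = -1·-20 + -1·5 + 1·7 = 22
  a_8 = -1·22 + -1·-20 + 1·5 = 3
  a_9 = -1·3 + -1·22 + 1·-20 = -45
  a_10 = -1·-45 + -1·3 + 1·22 = 64
  a_11 = -1·64 + -1·-45 + 1·3 = -16

-1,-1,1 ; -16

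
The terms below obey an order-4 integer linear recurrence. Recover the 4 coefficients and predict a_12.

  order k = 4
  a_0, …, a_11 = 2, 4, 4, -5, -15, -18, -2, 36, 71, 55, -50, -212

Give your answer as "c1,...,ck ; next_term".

  a_4 = 1·-5 + -1·4 + -1·4 + -1·2 = -15
  a_5 = 1·-15 + -1·-5 + -1·4 + -1·4 = -18
  a_6 = 1·-18 + -1·-15 + -1·-5 + -1·4 = -2
  a_7 = 1·-2 + -1·-18 + -1·-15 + -1·-5 = 36
  a_8 = 1·36 + -1·-2 + -1·-18 + -1·-15 = 71
  a_9 = 1·71 + -1·36 + -1·-2 + -1·-18 = 55
  a_10 = 1·55 + -1·71 + -1·36 + -1·-2 = -50
  a_11 = 1·-50 + -1·55 + -1·71 + -1·36 = -212
  a_12 = 1·-212 + -1·-50 + -1·55 + -1·71 = -288

1,-1,-1,-1 ; -288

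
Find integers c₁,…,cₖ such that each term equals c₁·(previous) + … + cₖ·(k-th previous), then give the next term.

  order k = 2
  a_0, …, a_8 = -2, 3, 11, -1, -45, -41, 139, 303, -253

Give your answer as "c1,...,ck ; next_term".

1,-4 ; -1465

  a_2 = 1·3 + -4·-2 = 11
  a_3 = 1·11 + -4·3 = -1
  a_4 = 1·-1 + -4·11 = -45
  a_5 = 1·-45 + -4·-1 = -41
  a_6 = 1·-41 + -4·-45 = 139
  a_7 = 1·139 + -4·-41 = 303
  a_8 = 1·303 + -4·139 = -253
  a_9 = 1·-253 + -4·303 = -1465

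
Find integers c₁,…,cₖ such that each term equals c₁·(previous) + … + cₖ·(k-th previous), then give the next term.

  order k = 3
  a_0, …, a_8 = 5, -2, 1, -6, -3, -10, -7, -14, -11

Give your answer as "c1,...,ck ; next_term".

  a_3 = 1·1 + 1·-2 + -1·5 = -6
  a_4 = 1·-6 + 1·1 + -1·-2 = -3
  a_5 = 1·-3 + 1·-6 + -1·1 = -10
  a_6 = 1·-10 + 1·-3 + -1·-6 = -7
  a_7 = 1·-7 + 1·-10 + -1·-3 = -14
  a_8 = 1·-14 + 1·-7 + -1·-10 = -11
  a_9 = 1·-11 + 1·-14 + -1·-7 = -18

1,1,-1 ; -18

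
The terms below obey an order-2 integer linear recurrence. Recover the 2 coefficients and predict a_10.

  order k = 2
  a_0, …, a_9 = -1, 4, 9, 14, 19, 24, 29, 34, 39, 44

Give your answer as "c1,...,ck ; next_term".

  a_2 = 2·4 + -1·-1 = 9
  a_3 = 2·9 + -1·4 = 14
  a_4 = 2·14 + -1·9 = 19
  a_5 = 2·19 + -1·14 = 24
  a_6 = 2·24 + -1·19 = 29
  a_7 = 2·29 + -1·24 = 34
  a_8 = 2·34 + -1·29 = 39
  a_9 = 2·39 + -1·34 = 44
  a_10 = 2·44 + -1·39 = 49

2,-1 ; 49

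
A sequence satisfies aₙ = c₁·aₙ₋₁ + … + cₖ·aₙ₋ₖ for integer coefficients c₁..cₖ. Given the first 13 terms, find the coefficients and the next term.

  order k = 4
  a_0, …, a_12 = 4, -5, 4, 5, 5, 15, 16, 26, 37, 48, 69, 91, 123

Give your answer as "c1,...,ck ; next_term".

1,1,0,-1 ; 166

  a_4 = 1·5 + 1·4 + 0·-5 + -1·4 = 5
  a_5 = 1·5 + 1·5 + 0·4 + -1·-5 = 15
  a_6 = 1·15 + 1·5 + 0·5 + -1·4 = 16
  a_7 = 1·16 + 1·15 + 0·5 + -1·5 = 26
  a_8 = 1·26 + 1·16 + 0·15 + -1·5 = 37
  a_9 = 1·37 + 1·26 + 0·16 + -1·15 = 48
  a_10 = 1·48 + 1·37 + 0·26 + -1·16 = 69
  a_11 = 1·69 + 1·48 + 0·37 + -1·26 = 91
  a_12 = 1·91 + 1·69 + 0·48 + -1·37 = 123
  a_13 = 1·123 + 1·91 + 0·69 + -1·48 = 166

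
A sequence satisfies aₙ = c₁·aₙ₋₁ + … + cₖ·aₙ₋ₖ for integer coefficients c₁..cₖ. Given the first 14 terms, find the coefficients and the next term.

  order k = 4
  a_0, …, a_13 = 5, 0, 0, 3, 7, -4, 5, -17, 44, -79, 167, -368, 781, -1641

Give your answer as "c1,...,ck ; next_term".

  a_4 = -1·3 + 1·0 + -2·0 + 2·5 = 7
  a_5 = -1·7 + 1·3 + -2·0 + 2·0 = -4
  a_6 = -1·-4 + 1·7 + -2·3 + 2·0 = 5
  a_7 = -1·5 + 1·-4 + -2·7 + 2·3 = -17
  a_8 = -1·-17 + 1·5 + -2·-4 + 2·7 = 44
  a_9 = -1·44 + 1·-17 + -2·5 + 2·-4 = -79
  a_10 = -1·-79 + 1·44 + -2·-17 + 2·5 = 167
  a_11 = -1·167 + 1·-79 + -2·44 + 2·-17 = -368
  a_12 = -1·-368 + 1·167 + -2·-79 + 2·44 = 781
  a_13 = -1·781 + 1·-368 + -2·167 + 2·-79 = -1641
  a_14 = -1·-1641 + 1·781 + -2·-368 + 2·167 = 3492

-1,1,-2,2 ; 3492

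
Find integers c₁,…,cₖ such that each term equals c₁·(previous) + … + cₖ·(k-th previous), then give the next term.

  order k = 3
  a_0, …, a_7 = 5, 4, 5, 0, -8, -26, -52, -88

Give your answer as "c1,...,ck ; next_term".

  a_3 = 2·5 + 0·4 + -2·5 = 0
  a_4 = 2·0 + 0·5 + -2·4 = -8
  a_5 = 2·-8 + 0·0 + -2·5 = -26
  a_6 = 2·-26 + 0·-8 + -2·0 = -52
  a_7 = 2·-52 + 0·-26 + -2·-8 = -88
  a_8 = 2·-88 + 0·-52 + -2·-26 = -124

2,0,-2 ; -124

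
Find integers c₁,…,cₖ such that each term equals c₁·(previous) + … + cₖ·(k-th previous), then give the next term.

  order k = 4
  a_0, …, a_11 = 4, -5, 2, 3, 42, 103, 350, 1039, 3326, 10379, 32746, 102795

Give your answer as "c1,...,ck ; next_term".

3,1,-3,4 ; 323298

  a_4 = 3·3 + 1·2 + -3·-5 + 4·4 = 42
  a_5 = 3·42 + 1·3 + -3·2 + 4·-5 = 103
  a_6 = 3·103 + 1·42 + -3·3 + 4·2 = 350
  a_7 = 3·350 + 1·103 + -3·42 + 4·3 = 1039
  a_8 = 3·1039 + 1·350 + -3·103 + 4·42 = 3326
  a_9 = 3·3326 + 1·1039 + -3·350 + 4·103 = 10379
  a_10 = 3·10379 + 1·3326 + -3·1039 + 4·350 = 32746
  a_11 = 3·32746 + 1·10379 + -3·3326 + 4·1039 = 102795
  a_12 = 3·102795 + 1·32746 + -3·10379 + 4·3326 = 323298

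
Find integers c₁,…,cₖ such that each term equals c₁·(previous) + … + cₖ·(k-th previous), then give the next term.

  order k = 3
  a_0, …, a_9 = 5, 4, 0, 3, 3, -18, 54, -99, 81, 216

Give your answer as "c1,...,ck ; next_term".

  a_3 = -3·0 + -3·4 + 3·5 = 3
  a_4 = -3·3 + -3·0 + 3·4 = 3
  a_5 = -3·3 + -3·3 + 3·0 = -18
  a_6 = -3·-18 + -3·3 + 3·3 = 54
  a_7 = -3·54 + -3·-18 + 3·3 = -99
  a_8 = -3·-99 + -3·54 + 3·-18 = 81
  a_9 = -3·81 + -3·-99 + 3·54 = 216
  a_10 = -3·216 + -3·81 + 3·-99 = -1188

-3,-3,3 ; -1188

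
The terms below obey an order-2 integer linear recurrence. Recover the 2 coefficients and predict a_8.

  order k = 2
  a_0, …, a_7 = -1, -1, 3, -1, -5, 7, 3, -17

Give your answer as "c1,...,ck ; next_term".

-1,-2 ; 11

  a_2 = -1·-1 + -2·-1 = 3
  a_3 = -1·3 + -2·-1 = -1
  a_4 = -1·-1 + -2·3 = -5
  a_5 = -1·-5 + -2·-1 = 7
  a_6 = -1·7 + -2·-5 = 3
  a_7 = -1·3 + -2·7 = -17
  a_8 = -1·-17 + -2·3 = 11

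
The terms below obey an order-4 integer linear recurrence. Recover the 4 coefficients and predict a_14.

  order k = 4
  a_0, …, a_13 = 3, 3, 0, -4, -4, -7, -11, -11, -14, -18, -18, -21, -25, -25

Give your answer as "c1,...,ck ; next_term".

  a_4 = 1·-4 + 0·0 + 1·3 + -1·3 = -4
  a_5 = 1·-4 + 0·-4 + 1·0 + -1·3 = -7
  a_6 = 1·-7 + 0·-4 + 1·-4 + -1·0 = -11
  a_7 = 1·-11 + 0·-7 + 1·-4 + -1·-4 = -11
  a_8 = 1·-11 + 0·-11 + 1·-7 + -1·-4 = -14
  a_9 = 1·-14 + 0·-11 + 1·-11 + -1·-7 = -18
  a_10 = 1·-18 + 0·-14 + 1·-11 + -1·-11 = -18
  a_11 = 1·-18 + 0·-18 + 1·-14 + -1·-11 = -21
  a_12 = 1·-21 + 0·-18 + 1·-18 + -1·-14 = -25
  a_13 = 1·-25 + 0·-21 + 1·-18 + -1·-18 = -25
  a_14 = 1·-25 + 0·-25 + 1·-21 + -1·-18 = -28

1,0,1,-1 ; -28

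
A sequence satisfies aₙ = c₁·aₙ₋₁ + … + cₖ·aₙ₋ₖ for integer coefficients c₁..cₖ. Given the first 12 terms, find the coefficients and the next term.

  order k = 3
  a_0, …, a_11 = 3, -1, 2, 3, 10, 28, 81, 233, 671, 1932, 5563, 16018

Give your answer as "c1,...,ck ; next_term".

3,0,-1 ; 46122

  a_3 = 3·2 + 0·-1 + -1·3 = 3
  a_4 = 3·3 + 0·2 + -1·-1 = 10
  a_5 = 3·10 + 0·3 + -1·2 = 28
  a_6 = 3·28 + 0·10 + -1·3 = 81
  a_7 = 3·81 + 0·28 + -1·10 = 233
  a_8 = 3·233 + 0·81 + -1·28 = 671
  a_9 = 3·671 + 0·233 + -1·81 = 1932
  a_10 = 3·1932 + 0·671 + -1·233 = 5563
  a_11 = 3·5563 + 0·1932 + -1·671 = 16018
  a_12 = 3·16018 + 0·5563 + -1·1932 = 46122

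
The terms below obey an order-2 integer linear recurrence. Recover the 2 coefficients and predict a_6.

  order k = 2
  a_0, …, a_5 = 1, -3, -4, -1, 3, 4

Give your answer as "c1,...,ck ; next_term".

  a_2 = 1·-3 + -1·1 = -4
  a_3 = 1·-4 + -1·-3 = -1
  a_4 = 1·-1 + -1·-4 = 3
  a_5 = 1·3 + -1·-1 = 4
  a_6 = 1·4 + -1·3 = 1

1,-1 ; 1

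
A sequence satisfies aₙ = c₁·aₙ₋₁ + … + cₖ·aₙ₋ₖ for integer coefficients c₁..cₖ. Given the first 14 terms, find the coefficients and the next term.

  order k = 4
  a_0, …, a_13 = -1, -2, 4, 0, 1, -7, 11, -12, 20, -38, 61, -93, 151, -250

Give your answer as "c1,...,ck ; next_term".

-1,0,-1,1 ; 404

  a_4 = -1·0 + 0·4 + -1·-2 + 1·-1 = 1
  a_5 = -1·1 + 0·0 + -1·4 + 1·-2 = -7
  a_6 = -1·-7 + 0·1 + -1·0 + 1·4 = 11
  a_7 = -1·11 + 0·-7 + -1·1 + 1·0 = -12
  a_8 = -1·-12 + 0·11 + -1·-7 + 1·1 = 20
  a_9 = -1·20 + 0·-12 + -1·11 + 1·-7 = -38
  a_10 = -1·-38 + 0·20 + -1·-12 + 1·11 = 61
  a_11 = -1·61 + 0·-38 + -1·20 + 1·-12 = -93
  a_12 = -1·-93 + 0·61 + -1·-38 + 1·20 = 151
  a_13 = -1·151 + 0·-93 + -1·61 + 1·-38 = -250
  a_14 = -1·-250 + 0·151 + -1·-93 + 1·61 = 404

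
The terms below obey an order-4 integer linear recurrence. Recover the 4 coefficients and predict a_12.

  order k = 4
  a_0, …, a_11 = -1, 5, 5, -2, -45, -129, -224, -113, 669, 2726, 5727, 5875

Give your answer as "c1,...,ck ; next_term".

  a_4 = 3·-2 + -3·5 + -4·5 + 4·-1 = -45
  a_5 = 3·-45 + -3·-2 + -4·5 + 4·5 = -129
  a_6 = 3·-129 + -3·-45 + -4·-2 + 4·5 = -224
  a_7 = 3·-224 + -3·-129 + -4·-45 + 4·-2 = -113
  a_8 = 3·-113 + -3·-224 + -4·-129 + 4·-45 = 669
  a_9 = 3·669 + -3·-113 + -4·-224 + 4·-129 = 2726
  a_10 = 3·2726 + -3·669 + -4·-113 + 4·-224 = 5727
  a_11 = 3·5727 + -3·2726 + -4·669 + 4·-113 = 5875
  a_12 = 3·5875 + -3·5727 + -4·2726 + 4·669 = -7784

3,-3,-4,4 ; -7784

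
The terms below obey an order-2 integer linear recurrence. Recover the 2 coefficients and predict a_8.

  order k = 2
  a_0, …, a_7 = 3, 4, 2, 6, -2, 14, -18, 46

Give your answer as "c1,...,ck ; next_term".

  a_2 = -1·4 + 2·3 = 2
  a_3 = -1·2 + 2·4 = 6
  a_4 = -1·6 + 2·2 = -2
  a_5 = -1·-2 + 2·6 = 14
  a_6 = -1·14 + 2·-2 = -18
  a_7 = -1·-18 + 2·14 = 46
  a_8 = -1·46 + 2·-18 = -82

-1,2 ; -82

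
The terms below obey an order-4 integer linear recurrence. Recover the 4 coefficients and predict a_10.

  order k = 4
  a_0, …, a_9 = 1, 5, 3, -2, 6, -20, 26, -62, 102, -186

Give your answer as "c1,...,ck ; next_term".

-1,2,0,-2 ; 338

  a_4 = -1·-2 + 2·3 + 0·5 + -2·1 = 6
  a_5 = -1·6 + 2·-2 + 0·3 + -2·5 = -20
  a_6 = -1·-20 + 2·6 + 0·-2 + -2·3 = 26
  a_7 = -1·26 + 2·-20 + 0·6 + -2·-2 = -62
  a_8 = -1·-62 + 2·26 + 0·-20 + -2·6 = 102
  a_9 = -1·102 + 2·-62 + 0·26 + -2·-20 = -186
  a_10 = -1·-186 + 2·102 + 0·-62 + -2·26 = 338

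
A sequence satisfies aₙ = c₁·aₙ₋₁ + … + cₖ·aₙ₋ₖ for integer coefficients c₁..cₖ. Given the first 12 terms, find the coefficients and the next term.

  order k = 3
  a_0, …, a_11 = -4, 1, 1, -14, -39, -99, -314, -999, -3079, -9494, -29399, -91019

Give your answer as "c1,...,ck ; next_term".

3,-1,4 ; -281634

  a_3 = 3·1 + -1·1 + 4·-4 = -14
  a_4 = 3·-14 + -1·1 + 4·1 = -39
  a_5 = 3·-39 + -1·-14 + 4·1 = -99
  a_6 = 3·-99 + -1·-39 + 4·-14 = -314
  a_7 = 3·-314 + -1·-99 + 4·-39 = -999
  a_8 = 3·-999 + -1·-314 + 4·-99 = -3079
  a_9 = 3·-3079 + -1·-999 + 4·-314 = -9494
  a_10 = 3·-9494 + -1·-3079 + 4·-999 = -29399
  a_11 = 3·-29399 + -1·-9494 + 4·-3079 = -91019
  a_12 = 3·-91019 + -1·-29399 + 4·-9494 = -281634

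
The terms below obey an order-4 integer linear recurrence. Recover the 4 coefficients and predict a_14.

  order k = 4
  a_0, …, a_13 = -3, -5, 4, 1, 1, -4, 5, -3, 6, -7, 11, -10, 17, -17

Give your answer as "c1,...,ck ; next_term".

  a_4 = 0·1 + 1·4 + 0·-5 + 1·-3 = 1
  a_5 = 0·1 + 1·1 + 0·4 + 1·-5 = -4
  a_6 = 0·-4 + 1·1 + 0·1 + 1·4 = 5
  a_7 = 0·5 + 1·-4 + 0·1 + 1·1 = -3
  a_8 = 0·-3 + 1·5 + 0·-4 + 1·1 = 6
  a_9 = 0·6 + 1·-3 + 0·5 + 1·-4 = -7
  a_10 = 0·-7 + 1·6 + 0·-3 + 1·5 = 11
  a_11 = 0·11 + 1·-7 + 0·6 + 1·-3 = -10
  a_12 = 0·-10 + 1·11 + 0·-7 + 1·6 = 17
  a_13 = 0·17 + 1·-10 + 0·11 + 1·-7 = -17
  a_14 = 0·-17 + 1·17 + 0·-10 + 1·11 = 28

0,1,0,1 ; 28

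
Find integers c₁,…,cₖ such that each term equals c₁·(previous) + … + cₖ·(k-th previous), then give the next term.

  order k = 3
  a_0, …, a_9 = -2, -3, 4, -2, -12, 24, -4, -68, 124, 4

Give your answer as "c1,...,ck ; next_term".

  a_3 = -1·4 + -2·-3 + 2·-2 = -2
  a_4 = -1·-2 + -2·4 + 2·-3 = -12
  a_5 = -1·-12 + -2·-2 + 2·4 = 24
  a_6 = -1·24 + -2·-12 + 2·-2 = -4
  a_7 = -1·-4 + -2·24 + 2·-12 = -68
  a_8 = -1·-68 + -2·-4 + 2·24 = 124
  a_9 = -1·124 + -2·-68 + 2·-4 = 4
  a_10 = -1·4 + -2·124 + 2·-68 = -388

-1,-2,2 ; -388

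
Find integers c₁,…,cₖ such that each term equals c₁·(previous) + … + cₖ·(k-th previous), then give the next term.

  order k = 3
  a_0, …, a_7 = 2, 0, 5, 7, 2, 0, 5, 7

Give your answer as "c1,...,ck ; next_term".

  a_3 = 1·5 + -1·0 + 1·2 = 7
  a_4 = 1·7 + -1·5 + 1·0 = 2
  a_5 = 1·2 + -1·7 + 1·5 = 0
  a_6 = 1·0 + -1·2 + 1·7 = 5
  a_7 = 1·5 + -1·0 + 1·2 = 7
  a_8 = 1·7 + -1·5 + 1·0 = 2

1,-1,1 ; 2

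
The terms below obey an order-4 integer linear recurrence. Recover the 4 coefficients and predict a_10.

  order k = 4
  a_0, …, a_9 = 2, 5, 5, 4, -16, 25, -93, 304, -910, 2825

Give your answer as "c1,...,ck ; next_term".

  a_4 = -2·4 + 2·5 + -4·5 + 1·2 = -16
  a_5 = -2·-16 + 2·4 + -4·5 + 1·5 = 25
  a_6 = -2·25 + 2·-16 + -4·4 + 1·5 = -93
  a_7 = -2·-93 + 2·25 + -4·-16 + 1·4 = 304
  a_8 = -2·304 + 2·-93 + -4·25 + 1·-16 = -910
  a_9 = -2·-910 + 2·304 + -4·-93 + 1·25 = 2825
  a_10 = -2·2825 + 2·-910 + -4·304 + 1·-93 = -8779

-2,2,-4,1 ; -8779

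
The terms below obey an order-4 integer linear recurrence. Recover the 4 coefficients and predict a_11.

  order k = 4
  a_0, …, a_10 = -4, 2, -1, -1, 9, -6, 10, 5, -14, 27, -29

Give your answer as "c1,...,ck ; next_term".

0,1,1,-2 ; 3

  a_4 = 0·-1 + 1·-1 + 1·2 + -2·-4 = 9
  a_5 = 0·9 + 1·-1 + 1·-1 + -2·2 = -6
  a_6 = 0·-6 + 1·9 + 1·-1 + -2·-1 = 10
  a_7 = 0·10 + 1·-6 + 1·9 + -2·-1 = 5
  a_8 = 0·5 + 1·10 + 1·-6 + -2·9 = -14
  a_9 = 0·-14 + 1·5 + 1·10 + -2·-6 = 27
  a_10 = 0·27 + 1·-14 + 1·5 + -2·10 = -29
  a_11 = 0·-29 + 1·27 + 1·-14 + -2·5 = 3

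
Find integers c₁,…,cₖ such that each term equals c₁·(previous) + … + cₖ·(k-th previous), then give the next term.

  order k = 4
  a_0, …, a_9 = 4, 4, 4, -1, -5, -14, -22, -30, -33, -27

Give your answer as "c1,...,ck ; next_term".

1,1,-1,-1 ; -8

  a_4 = 1·-1 + 1·4 + -1·4 + -1·4 = -5
  a_5 = 1·-5 + 1·-1 + -1·4 + -1·4 = -14
  a_6 = 1·-14 + 1·-5 + -1·-1 + -1·4 = -22
  a_7 = 1·-22 + 1·-14 + -1·-5 + -1·-1 = -30
  a_8 = 1·-30 + 1·-22 + -1·-14 + -1·-5 = -33
  a_9 = 1·-33 + 1·-30 + -1·-22 + -1·-14 = -27
  a_10 = 1·-27 + 1·-33 + -1·-30 + -1·-22 = -8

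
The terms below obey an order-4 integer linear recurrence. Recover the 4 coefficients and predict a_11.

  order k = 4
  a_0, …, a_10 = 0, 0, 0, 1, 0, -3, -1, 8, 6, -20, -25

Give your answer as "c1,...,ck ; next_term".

  a_4 = 0·1 + -3·0 + -1·0 + -1·0 = 0
  a_5 = 0·0 + -3·1 + -1·0 + -1·0 = -3
  a_6 = 0·-3 + -3·0 + -1·1 + -1·0 = -1
  a_7 = 0·-1 + -3·-3 + -1·0 + -1·1 = 8
  a_8 = 0·8 + -3·-1 + -1·-3 + -1·0 = 6
  a_9 = 0·6 + -3·8 + -1·-1 + -1·-3 = -20
  a_10 = 0·-20 + -3·6 + -1·8 + -1·-1 = -25
  a_11 = 0·-25 + -3·-20 + -1·6 + -1·8 = 46

0,-3,-1,-1 ; 46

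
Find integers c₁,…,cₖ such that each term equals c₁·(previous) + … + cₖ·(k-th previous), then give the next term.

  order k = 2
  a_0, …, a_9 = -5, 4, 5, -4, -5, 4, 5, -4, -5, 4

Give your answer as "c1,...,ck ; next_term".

0,-1 ; 5

  a_2 = 0·4 + -1·-5 = 5
  a_3 = 0·5 + -1·4 = -4
  a_4 = 0·-4 + -1·5 = -5
  a_5 = 0·-5 + -1·-4 = 4
  a_6 = 0·4 + -1·-5 = 5
  a_7 = 0·5 + -1·4 = -4
  a_8 = 0·-4 + -1·5 = -5
  a_9 = 0·-5 + -1·-4 = 4
  a_10 = 0·4 + -1·-5 = 5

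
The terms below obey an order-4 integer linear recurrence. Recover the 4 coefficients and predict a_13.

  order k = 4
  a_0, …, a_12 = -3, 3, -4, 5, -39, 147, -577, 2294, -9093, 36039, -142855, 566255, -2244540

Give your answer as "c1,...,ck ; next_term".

  a_4 = -3·5 + 3·-4 + -3·3 + 1·-3 = -39
  a_5 = -3·-39 + 3·5 + -3·-4 + 1·3 = 147
  a_6 = -3·147 + 3·-39 + -3·5 + 1·-4 = -577
  a_7 = -3·-577 + 3·147 + -3·-39 + 1·5 = 2294
  a_8 = -3·2294 + 3·-577 + -3·147 + 1·-39 = -9093
  a_9 = -3·-9093 + 3·2294 + -3·-577 + 1·147 = 36039
  a_10 = -3·36039 + 3·-9093 + -3·2294 + 1·-577 = -142855
  a_11 = -3·-142855 + 3·36039 + -3·-9093 + 1·2294 = 566255
  a_12 = -3·566255 + 3·-142855 + -3·36039 + 1·-9093 = -2244540
  a_13 = -3·-2244540 + 3·566255 + -3·-142855 + 1·36039 = 8896989

-3,3,-3,1 ; 8896989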